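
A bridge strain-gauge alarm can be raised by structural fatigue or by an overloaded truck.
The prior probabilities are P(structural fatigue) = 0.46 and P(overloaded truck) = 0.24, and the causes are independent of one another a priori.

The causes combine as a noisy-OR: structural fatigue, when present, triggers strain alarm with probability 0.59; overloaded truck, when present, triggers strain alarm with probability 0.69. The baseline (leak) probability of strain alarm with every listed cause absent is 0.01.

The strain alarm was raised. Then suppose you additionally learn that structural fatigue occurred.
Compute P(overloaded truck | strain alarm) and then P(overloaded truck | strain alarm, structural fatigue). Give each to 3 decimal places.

P(overloaded truck | strain alarm) ≈ 0.468; P(overloaded truck | strain alarm, structural fatigue) ≈ 0.317

Under noisy-OR, P(strain alarm | causes) = 1 − (1−0.01)·∏(1−qᵢ) over the active causes.
Weight on overloaded truck=true, given the evidence: 0.089826 + 0.096508 = 0.186334
Normalizer over all consistent configurations: 0.01*0.54*0.76 + 0.6931*0.54*0.24 + 0.5941*0.46*0.76 + 0.874171*0.46*0.24 = 0.398135
P(overloaded truck | strain alarm) = 0.186334/0.398135 ≈ 0.468

Now also conditioning on structural fatigue=true:
For the numerator, keep only overloaded truck=true terms: 0.874171*0.24 = 0.209801
Normalizer over all consistent configurations: 0.5941*0.76 + 0.874171*0.24 = 0.661317
P(overloaded truck | strain alarm, structural fatigue) = 0.209801/0.661317 ≈ 0.317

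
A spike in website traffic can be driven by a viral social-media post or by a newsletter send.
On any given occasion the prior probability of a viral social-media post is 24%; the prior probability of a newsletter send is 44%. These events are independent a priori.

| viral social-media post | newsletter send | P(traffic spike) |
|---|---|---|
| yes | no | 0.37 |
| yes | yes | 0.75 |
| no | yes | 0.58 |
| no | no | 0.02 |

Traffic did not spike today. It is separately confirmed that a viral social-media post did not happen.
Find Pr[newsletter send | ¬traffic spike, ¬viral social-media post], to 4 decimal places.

Pr[newsletter send | ¬traffic spike, ¬viral social-media post] ≈ 0.2519

Weight on newsletter send=true, given the evidence: 0.42·0.44 = 0.184800
Normalizer over all consistent configurations: 0.98·0.56 + 0.42·0.44 = 0.733600
P(newsletter send | ¬traffic spike, ¬viral social-media post) = 0.184800/0.733600 ≈ 0.2519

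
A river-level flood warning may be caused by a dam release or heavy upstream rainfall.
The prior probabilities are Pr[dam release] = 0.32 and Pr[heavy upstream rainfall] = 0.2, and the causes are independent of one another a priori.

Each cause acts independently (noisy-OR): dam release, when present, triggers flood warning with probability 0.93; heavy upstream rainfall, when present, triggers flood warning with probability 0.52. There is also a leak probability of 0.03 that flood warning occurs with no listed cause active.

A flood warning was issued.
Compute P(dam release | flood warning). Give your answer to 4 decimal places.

P(dam release | flood warning) ≈ 0.7715

Under noisy-OR, P(flood warning | causes) = 1 − (1−0.03)·∏(1−qᵢ) over the active causes.
Weight on dam release=true, given the evidence: 0.238618 + 0.061914 = 0.300532
The normalizing constant is 0.03×0.68×0.8 + 0.5344×0.68×0.2 + 0.9321×0.32×0.8 + 0.967408×0.32×0.2 = 0.389530
Posterior = 0.300532 / 0.389530 ≈ 0.7715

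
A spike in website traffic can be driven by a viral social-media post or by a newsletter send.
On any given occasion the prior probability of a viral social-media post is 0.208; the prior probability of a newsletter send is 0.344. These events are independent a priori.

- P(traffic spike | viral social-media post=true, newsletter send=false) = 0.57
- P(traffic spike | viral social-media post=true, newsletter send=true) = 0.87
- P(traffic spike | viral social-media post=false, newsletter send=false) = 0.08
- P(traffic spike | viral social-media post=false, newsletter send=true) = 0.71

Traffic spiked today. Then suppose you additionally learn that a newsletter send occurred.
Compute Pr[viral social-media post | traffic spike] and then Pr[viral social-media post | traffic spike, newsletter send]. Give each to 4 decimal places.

Pr[viral social-media post | traffic spike] ≈ 0.3734; Pr[viral social-media post | traffic spike, newsletter send] ≈ 0.2435

By total probability over the 4 (viral social-media post, newsletter send) configurations:
  P(traffic spike) = 0.08×0.792×0.656 + 0.71×0.792×0.344 + 0.57×0.208×0.656 + 0.87×0.208×0.344
        = 0.041564 + 0.193438 + 0.077775 + 0.062250 = 0.375027
Keeping only the viral social-media post-present terms gives 0.140025, so
  P(viral social-media post | traffic spike) = 0.140025 / 0.375027 ≈ 0.3734

With the extra evidence:
Weight on viral social-media post=true, given the evidence: 0.87·0.208 = 0.180960
Denominator P(traffic spike | newsletter send): 0.71·0.792 + 0.87·0.208 = 0.743280
P(viral social-media post | traffic spike, newsletter send) = 0.180960/0.743280 ≈ 0.2435
— newsletter send explains away the evidence for viral social-media post.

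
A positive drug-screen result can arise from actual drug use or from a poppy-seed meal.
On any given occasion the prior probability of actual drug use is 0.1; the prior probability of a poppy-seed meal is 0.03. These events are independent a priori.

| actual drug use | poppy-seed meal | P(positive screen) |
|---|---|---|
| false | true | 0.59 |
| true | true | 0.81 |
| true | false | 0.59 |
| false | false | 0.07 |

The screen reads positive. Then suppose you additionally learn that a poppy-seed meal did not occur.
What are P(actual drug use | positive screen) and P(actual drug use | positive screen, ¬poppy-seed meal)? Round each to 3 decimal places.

P(actual drug use | positive screen) ≈ 0.436; P(actual drug use | positive screen, ¬poppy-seed meal) ≈ 0.484

Sum P(positive screen|·) weighted by the priors over the 4 (actual drug use, poppy-seed meal) configurations:
  P(positive screen) = 0.07*0.9*0.97 + 0.59*0.9*0.03 + 0.59*0.1*0.97 + 0.81*0.1*0.03
        = 0.061110 + 0.015930 + 0.057230 + 0.002430 = 0.136700
Keeping only the actual drug use-present terms gives 0.059660, so
  P(actual drug use | positive screen) = 0.059660 / 0.136700 ≈ 0.436

Now also conditioning on poppy-seed meal≠true:
For the numerator, keep only actual drug use=true terms: 0.59·0.1 = 0.059000
Denominator P(positive screen | ¬poppy-seed meal): 0.07·0.9 + 0.59·0.1 = 0.122000
P(actual drug use | positive screen, ¬poppy-seed meal) = 0.059000/0.122000 ≈ 0.484
With poppy-seed meal excluded, actual drug use must carry more of the explanatory weight for the positive screen.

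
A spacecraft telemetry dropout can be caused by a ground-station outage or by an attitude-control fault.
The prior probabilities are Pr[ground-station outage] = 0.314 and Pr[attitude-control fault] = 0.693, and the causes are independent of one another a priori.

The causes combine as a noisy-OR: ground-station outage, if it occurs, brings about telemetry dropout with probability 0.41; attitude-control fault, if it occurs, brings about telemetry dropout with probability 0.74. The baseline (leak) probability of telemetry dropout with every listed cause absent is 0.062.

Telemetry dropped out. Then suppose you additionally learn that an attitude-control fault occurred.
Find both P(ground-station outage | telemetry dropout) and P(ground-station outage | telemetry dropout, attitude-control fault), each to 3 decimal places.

Under noisy-OR, P(telemetry dropout | causes) = 1 − (1−0.062)·∏(1−qᵢ) over the active causes.
P(telemetry dropout) = 0.062·0.686·0.307 + 0.75612·0.686·0.693 + 0.44658·0.314·0.307 + 0.856111·0.314·0.693 = 0.013057 + 0.359458 + 0.043049 + 0.186291 = 0.601855
The ground-station outage-present share is 0.043049 + 0.186291 = 0.229340.
P(ground-station outage | telemetry dropout) = 0.229340 / 0.601855 ≈ 0.381

Now also conditioning on attitude-control fault=true:
P(telemetry dropout | attitude-control fault) = 0.75612*0.686 + 0.856111*0.314 = 0.518698 + 0.268819 = 0.787517
Of this, 0.268819 comes from 0.856111*0.314 (the ground-station outage=true cases).
So P(ground-station outage | telemetry dropout, attitude-control fault) = 0.268819/0.787517 ≈ 0.341.

P(ground-station outage | telemetry dropout) ≈ 0.381; P(ground-station outage | telemetry dropout, attitude-control fault) ≈ 0.341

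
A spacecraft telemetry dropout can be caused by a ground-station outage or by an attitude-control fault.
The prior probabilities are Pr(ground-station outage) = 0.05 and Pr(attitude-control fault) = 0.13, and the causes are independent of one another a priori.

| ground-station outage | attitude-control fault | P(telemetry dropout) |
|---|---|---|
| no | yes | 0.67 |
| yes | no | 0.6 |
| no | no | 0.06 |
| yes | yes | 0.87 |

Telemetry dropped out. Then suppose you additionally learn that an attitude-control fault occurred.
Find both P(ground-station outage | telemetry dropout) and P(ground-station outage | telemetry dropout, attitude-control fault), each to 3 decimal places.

P(ground-station outage | telemetry dropout) ≈ 0.194; P(ground-station outage | telemetry dropout, attitude-control fault) ≈ 0.064

Numerator (weight on configurations with ground-station outage): 0.026100 + 0.005655 = 0.031755
Normalizer over all consistent configurations: 0.06·0.95·0.87 + 0.67·0.95·0.13 + 0.6·0.05·0.87 + 0.87·0.05·0.13 = 0.164090
Posterior = 0.031755 / 0.164090 ≈ 0.194

With the extra evidence:
Weight on ground-station outage=true, given the evidence: 0.87*0.05 = 0.043500
The normalizing constant is 0.67*0.95 + 0.87*0.05 = 0.680000
Posterior = 0.043500 / 0.680000 ≈ 0.064
— attitude-control fault explains away the evidence for ground-station outage.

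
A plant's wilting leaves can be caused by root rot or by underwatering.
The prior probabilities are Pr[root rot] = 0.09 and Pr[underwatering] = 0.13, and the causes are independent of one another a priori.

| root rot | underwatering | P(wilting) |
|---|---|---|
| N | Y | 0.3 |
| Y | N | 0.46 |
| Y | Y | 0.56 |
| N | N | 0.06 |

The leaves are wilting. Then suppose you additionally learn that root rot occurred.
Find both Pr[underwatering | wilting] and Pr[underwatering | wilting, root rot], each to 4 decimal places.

Weight on underwatering=true, given the evidence: 0.035490 + 0.006552 = 0.042042
Normalizer over all consistent configurations: 0.06·0.91·0.87 + 0.3·0.91·0.13 + 0.46·0.09·0.87 + 0.56·0.09·0.13 = 0.125562
P(underwatering | wilting) = 0.042042/0.125562 ≈ 0.3348

Now condition on the additional information:
Weight on underwatering=true, given the evidence: 0.56*0.13 = 0.072800
Denominator P(wilting | root rot): 0.46*0.87 + 0.56*0.13 = 0.473000
Posterior = 0.072800 / 0.473000 ≈ 0.1539

Pr[underwatering | wilting] ≈ 0.3348; Pr[underwatering | wilting, root rot] ≈ 0.1539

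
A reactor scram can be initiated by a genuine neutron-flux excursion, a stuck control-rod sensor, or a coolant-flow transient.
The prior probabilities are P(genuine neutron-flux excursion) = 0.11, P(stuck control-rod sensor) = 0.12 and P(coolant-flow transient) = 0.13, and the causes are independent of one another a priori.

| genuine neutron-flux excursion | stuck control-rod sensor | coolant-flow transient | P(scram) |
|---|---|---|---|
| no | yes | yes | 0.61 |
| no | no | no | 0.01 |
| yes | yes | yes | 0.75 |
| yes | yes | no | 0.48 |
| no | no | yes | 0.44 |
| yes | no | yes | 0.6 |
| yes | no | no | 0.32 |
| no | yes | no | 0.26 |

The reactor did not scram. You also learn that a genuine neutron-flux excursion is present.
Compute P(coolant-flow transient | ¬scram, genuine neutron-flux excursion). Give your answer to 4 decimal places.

P(coolant-flow transient | ¬scram, genuine neutron-flux excursion) ≈ 0.0795

Sum P(¬scram|·) weighted by the priors over the 4 (stuck control-rod sensor, coolant-flow transient) configurations:
  P(¬scram | genuine neutron-flux excursion) = 0.68×0.88×0.87 + 0.4×0.88×0.13 + 0.52×0.12×0.87 + 0.25×0.12×0.13
        = 0.520608 + 0.045760 + 0.054288 + 0.003900 = 0.624556
The terms with coolant-flow transient present sum to 0.049660, so
  P(coolant-flow transient | ¬scram, genuine neutron-flux excursion) = 0.049660 / 0.624556 ≈ 0.0795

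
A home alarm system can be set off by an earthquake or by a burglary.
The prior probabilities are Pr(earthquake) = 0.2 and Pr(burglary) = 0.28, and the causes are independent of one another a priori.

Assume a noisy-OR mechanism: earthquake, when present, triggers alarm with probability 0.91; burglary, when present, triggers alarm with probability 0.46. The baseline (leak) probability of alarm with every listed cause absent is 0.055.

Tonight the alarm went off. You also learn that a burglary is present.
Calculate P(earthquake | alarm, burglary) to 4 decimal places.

Under noisy-OR, P(alarm | causes) = 1 − (1−0.055)·∏(1−qᵢ) over the active causes.
P(alarm | burglary) = 0.4897×0.8 + 0.954073×0.2 = 0.391760 + 0.190815 = 0.582575
Restricting to configurations with earthquake present: 0.954073×0.2 = 0.190815.
P(earthquake | alarm, burglary) = 0.190815 / 0.582575 ≈ 0.3275

P(earthquake | alarm, burglary) ≈ 0.3275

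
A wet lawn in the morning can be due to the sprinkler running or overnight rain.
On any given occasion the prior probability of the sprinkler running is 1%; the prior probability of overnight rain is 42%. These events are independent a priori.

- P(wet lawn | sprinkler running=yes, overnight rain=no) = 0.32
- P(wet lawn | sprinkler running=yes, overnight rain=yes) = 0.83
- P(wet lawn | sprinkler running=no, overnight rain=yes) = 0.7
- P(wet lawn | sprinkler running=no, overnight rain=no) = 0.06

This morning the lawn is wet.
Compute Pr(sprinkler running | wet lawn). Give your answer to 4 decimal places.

Weight on sprinkler running=true, given the evidence: 0.001856 + 0.003486 = 0.005342
Normalizer over all consistent configurations: 0.06*0.99*0.58 + 0.7*0.99*0.42 + 0.32*0.01*0.58 + 0.83*0.01*0.42 = 0.330854
Posterior = 0.005342 / 0.330854 ≈ 0.0161

Pr(sprinkler running | wet lawn) ≈ 0.0161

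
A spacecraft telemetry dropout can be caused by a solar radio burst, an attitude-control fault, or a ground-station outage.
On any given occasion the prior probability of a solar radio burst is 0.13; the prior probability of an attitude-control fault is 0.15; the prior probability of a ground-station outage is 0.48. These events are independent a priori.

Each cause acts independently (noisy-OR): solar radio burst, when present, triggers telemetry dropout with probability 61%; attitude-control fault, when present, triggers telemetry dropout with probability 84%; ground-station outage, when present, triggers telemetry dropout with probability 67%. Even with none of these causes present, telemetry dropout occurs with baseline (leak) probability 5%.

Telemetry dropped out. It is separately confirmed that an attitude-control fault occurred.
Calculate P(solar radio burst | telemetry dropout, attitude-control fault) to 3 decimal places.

Under noisy-OR, P(telemetry dropout | causes) = 1 − (1−0.05)·∏(1−qᵢ) over the active causes.
P(telemetry dropout | attitude-control fault) = 0.848·0.87·0.52 + 0.94984·0.87·0.48 + 0.94072·0.13·0.52 + 0.980438·0.13·0.48 = 0.383635 + 0.396653 + 0.063593 + 0.061179 = 0.905060
Of this, 0.124772 comes from 0.063593 + 0.061179 (the solar radio burst=true cases).
Hence the posterior is 0.124772/0.905060 ≈ 0.138.

P(solar radio burst | telemetry dropout, attitude-control fault) ≈ 0.138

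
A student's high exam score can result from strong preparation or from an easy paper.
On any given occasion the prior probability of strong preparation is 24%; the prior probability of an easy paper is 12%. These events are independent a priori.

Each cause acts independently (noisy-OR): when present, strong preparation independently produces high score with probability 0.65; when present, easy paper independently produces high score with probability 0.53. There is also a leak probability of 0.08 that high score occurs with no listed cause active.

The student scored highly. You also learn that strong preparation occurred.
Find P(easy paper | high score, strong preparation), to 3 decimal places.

Under noisy-OR, P(high score | causes) = 1 − (1−0.08)·∏(1−qᵢ) over the active causes.
Enumerate both values of easy paper and weight by the priors:
  P(high score | strong preparation) = 0.678*0.88 + 0.84866*0.12
        = 0.596640 + 0.101839 = 0.698479
The terms with easy paper present sum to 0.101839, so
  P(easy paper | high score, strong preparation) = 0.101839 / 0.698479 ≈ 0.146

P(easy paper | high score, strong preparation) ≈ 0.146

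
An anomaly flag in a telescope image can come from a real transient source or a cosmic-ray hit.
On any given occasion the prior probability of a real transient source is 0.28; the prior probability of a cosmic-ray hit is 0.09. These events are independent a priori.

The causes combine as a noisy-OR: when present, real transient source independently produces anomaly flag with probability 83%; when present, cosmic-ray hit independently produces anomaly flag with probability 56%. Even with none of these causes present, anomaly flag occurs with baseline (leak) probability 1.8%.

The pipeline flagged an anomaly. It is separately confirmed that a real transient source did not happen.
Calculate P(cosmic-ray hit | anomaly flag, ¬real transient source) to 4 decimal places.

P(cosmic-ray hit | anomaly flag, ¬real transient source) ≈ 0.7573

Under noisy-OR, P(anomaly flag | causes) = 1 − (1−0.018)·∏(1−qᵢ) over the active causes.
Sum P(anomaly flag|·) weighted by the priors over both values of cosmic-ray hit:
  P(anomaly flag | ¬real transient source) = 0.018×0.91 + 0.56792×0.09
        = 0.016380 + 0.051113 = 0.067493
Configurations with cosmic-ray hit contribute 0.051113, so
  P(cosmic-ray hit | anomaly flag, ¬real transient source) = 0.051113 / 0.067493 ≈ 0.7573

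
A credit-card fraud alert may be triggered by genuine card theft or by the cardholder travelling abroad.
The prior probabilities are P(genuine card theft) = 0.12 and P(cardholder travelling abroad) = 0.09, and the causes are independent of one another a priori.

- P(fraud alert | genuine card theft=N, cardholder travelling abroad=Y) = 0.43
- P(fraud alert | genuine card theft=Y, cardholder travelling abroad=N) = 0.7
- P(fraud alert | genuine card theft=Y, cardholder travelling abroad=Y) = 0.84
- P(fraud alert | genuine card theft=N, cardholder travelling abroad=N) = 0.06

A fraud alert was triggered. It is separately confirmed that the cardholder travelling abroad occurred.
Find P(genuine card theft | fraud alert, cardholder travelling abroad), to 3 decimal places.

P(genuine card theft | fraud alert, cardholder travelling abroad) ≈ 0.210

For the numerator, keep only genuine card theft=true terms: 0.84×0.12 = 0.100800
Denominator P(fraud alert | cardholder travelling abroad): 0.43×0.88 + 0.84×0.12 = 0.479200
P(genuine card theft | fraud alert, cardholder travelling abroad) = 0.100800/0.479200 ≈ 0.210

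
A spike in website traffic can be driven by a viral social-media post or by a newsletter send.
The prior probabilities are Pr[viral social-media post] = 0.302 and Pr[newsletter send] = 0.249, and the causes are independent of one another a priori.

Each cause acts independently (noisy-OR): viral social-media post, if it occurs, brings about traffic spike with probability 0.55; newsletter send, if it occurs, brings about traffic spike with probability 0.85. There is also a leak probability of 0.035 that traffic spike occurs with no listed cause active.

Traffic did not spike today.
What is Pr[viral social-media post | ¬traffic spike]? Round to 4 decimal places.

Under noisy-OR, P(traffic spike | causes) = 1 − (1−0.035)·∏(1−qᵢ) over the active causes.
Sum P(¬traffic spike|·) weighted by the priors over the 4 (viral social-media post, newsletter send) configurations:
  P(¬traffic spike) = 0.965×0.698×0.751 + 0.14475×0.698×0.249 + 0.43425×0.302×0.751 + 0.065137×0.302×0.249
        = 0.505851 + 0.025158 + 0.098489 + 0.004898 = 0.634396
The terms with viral social-media post present sum to 0.103387, so
  P(viral social-media post | ¬traffic spike) = 0.103387 / 0.634396 ≈ 0.1630

Pr[viral social-media post | ¬traffic spike] ≈ 0.1630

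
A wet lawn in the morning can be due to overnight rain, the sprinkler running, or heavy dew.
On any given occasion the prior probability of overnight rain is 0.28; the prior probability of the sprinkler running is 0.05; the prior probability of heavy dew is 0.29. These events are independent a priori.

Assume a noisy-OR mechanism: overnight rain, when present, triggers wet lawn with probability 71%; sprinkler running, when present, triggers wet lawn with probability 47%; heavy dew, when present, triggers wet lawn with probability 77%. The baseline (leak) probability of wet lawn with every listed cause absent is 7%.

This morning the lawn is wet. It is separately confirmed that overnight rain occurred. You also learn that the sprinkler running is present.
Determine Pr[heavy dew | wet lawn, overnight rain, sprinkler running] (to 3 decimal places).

Pr[heavy dew | wet lawn, overnight rain, sprinkler running] ≈ 0.315

Under noisy-OR, P(wet lawn | causes) = 1 − (1−0.07)·∏(1−qᵢ) over the active causes.
By total probability over both values of heavy dew:
  P(wet lawn | overnight rain, sprinkler running) = 0.857059×0.71 + 0.967124×0.29
        = 0.608512 + 0.280466 = 0.888978
Keeping only the heavy dew-present terms gives 0.280466, so
  P(heavy dew | wet lawn, overnight rain, sprinkler running) = 0.280466 / 0.888978 ≈ 0.315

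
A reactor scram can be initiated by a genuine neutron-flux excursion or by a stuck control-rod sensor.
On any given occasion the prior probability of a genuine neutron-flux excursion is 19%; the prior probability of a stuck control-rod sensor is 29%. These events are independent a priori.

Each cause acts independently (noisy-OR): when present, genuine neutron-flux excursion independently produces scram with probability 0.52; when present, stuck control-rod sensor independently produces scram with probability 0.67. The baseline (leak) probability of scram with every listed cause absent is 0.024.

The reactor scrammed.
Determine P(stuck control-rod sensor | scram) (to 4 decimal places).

P(stuck control-rod sensor | scram) ≈ 0.7065

Under noisy-OR, P(scram | causes) = 1 − (1−0.024)·∏(1−qᵢ) over the active causes.
Numerator (weight on configurations with stuck control-rod sensor): 0.159243 + 0.046582 = 0.205825
Denominator P(scram): 0.024·0.81·0.71 + 0.67792·0.81·0.29 + 0.53152·0.19·0.71 + 0.845402·0.19·0.29 = 0.291329
Posterior = 0.205825 / 0.291329 ≈ 0.7065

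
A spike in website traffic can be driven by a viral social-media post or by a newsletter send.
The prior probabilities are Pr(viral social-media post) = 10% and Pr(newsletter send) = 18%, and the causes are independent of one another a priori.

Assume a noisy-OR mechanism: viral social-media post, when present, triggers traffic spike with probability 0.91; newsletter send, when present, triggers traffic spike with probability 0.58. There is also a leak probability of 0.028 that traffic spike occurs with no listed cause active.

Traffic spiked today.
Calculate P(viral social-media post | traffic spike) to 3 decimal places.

P(viral social-media post | traffic spike) ≈ 0.442

Under noisy-OR, P(traffic spike | causes) = 1 − (1−0.028)·∏(1−qᵢ) over the active causes.
P(traffic spike) = 0.028·0.9·0.82 + 0.59176·0.9·0.18 + 0.91252·0.1·0.82 + 0.963258·0.1·0.18 = 0.020664 + 0.095865 + 0.074827 + 0.017339 = 0.208695
Restricting to configurations with viral social-media post present: 0.074827 + 0.017339 = 0.092166.
P(viral social-media post | traffic spike) = 0.092166 / 0.208695 ≈ 0.442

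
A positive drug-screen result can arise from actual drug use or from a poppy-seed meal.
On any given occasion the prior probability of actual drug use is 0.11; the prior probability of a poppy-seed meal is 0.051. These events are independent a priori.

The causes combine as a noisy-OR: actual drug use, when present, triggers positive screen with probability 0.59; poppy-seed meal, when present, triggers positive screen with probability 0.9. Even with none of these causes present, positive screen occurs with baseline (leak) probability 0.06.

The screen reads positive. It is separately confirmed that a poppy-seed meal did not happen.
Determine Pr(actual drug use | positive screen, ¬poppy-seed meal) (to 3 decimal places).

Under noisy-OR, P(positive screen | causes) = 1 − (1−0.06)·∏(1−qᵢ) over the active causes.
By total probability over both values of actual drug use:
  P(positive screen | ¬poppy-seed meal) = 0.06*0.89 + 0.6146*0.11
        = 0.053400 + 0.067606 = 0.121006
The terms with actual drug use present sum to 0.067606, so
  P(actual drug use | positive screen, ¬poppy-seed meal) = 0.067606 / 0.121006 ≈ 0.559

Pr(actual drug use | positive screen, ¬poppy-seed meal) ≈ 0.559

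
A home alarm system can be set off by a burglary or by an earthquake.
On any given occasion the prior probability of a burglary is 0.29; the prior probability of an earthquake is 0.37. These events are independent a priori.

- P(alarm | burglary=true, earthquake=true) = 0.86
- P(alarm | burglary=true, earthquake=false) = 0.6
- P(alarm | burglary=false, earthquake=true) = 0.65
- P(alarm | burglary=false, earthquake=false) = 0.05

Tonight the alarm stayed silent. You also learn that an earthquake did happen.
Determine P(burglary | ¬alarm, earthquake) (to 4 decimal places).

P(burglary | ¬alarm, earthquake) ≈ 0.1404

P(¬alarm | earthquake) = 0.35*0.71 + 0.14*0.29 = 0.248500 + 0.040600 = 0.289100
Of this, 0.040600 comes from 0.14*0.29 (the burglary=true cases).
Hence the posterior is 0.040600/0.289100 ≈ 0.1404.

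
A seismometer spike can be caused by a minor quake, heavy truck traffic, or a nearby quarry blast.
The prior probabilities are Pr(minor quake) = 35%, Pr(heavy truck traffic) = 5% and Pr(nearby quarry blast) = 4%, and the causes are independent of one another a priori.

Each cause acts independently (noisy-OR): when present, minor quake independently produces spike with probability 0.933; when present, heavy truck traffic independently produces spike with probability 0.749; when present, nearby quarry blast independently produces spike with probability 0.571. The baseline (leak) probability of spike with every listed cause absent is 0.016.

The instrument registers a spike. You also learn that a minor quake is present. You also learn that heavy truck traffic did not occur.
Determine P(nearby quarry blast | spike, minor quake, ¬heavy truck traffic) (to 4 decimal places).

Under noisy-OR, P(spike | causes) = 1 − (1−0.016)·∏(1−qᵢ) over the active causes.
Weight on nearby quarry blast=true, given the evidence: 0.971717·0.04 = 0.038869
Denominator P(spike | minor quake, ¬heavy truck traffic): 0.934072·0.96 + 0.971717·0.04 = 0.935578
Posterior = 0.038869 / 0.935578 ≈ 0.0415

P(nearby quarry blast | spike, minor quake, ¬heavy truck traffic) ≈ 0.0415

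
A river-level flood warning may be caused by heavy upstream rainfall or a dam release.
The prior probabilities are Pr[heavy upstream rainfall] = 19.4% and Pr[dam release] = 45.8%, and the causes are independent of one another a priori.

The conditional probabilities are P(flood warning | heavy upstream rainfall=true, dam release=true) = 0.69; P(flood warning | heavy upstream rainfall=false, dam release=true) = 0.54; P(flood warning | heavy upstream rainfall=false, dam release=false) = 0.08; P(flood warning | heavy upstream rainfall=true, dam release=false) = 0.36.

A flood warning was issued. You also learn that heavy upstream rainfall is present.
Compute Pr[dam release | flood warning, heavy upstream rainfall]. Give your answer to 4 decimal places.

Numerator (weight on configurations with dam release): 0.69·0.458 = 0.316020
The normalizing constant is 0.36·0.542 + 0.69·0.458 = 0.511140
Posterior = 0.316020 / 0.511140 ≈ 0.6183

Pr[dam release | flood warning, heavy upstream rainfall] ≈ 0.6183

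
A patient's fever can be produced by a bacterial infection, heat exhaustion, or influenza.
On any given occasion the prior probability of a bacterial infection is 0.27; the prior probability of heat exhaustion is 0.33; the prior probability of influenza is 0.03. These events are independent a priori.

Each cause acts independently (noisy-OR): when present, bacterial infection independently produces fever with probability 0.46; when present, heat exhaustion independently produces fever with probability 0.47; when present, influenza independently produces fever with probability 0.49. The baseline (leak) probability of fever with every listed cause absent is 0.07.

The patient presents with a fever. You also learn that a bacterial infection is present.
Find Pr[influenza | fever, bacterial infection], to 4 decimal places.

Pr[influenza | fever, bacterial infection] ≈ 0.0404

Under noisy-OR, P(fever | causes) = 1 − (1−0.07)·∏(1−qᵢ) over the active causes.
P(fever | bacterial infection) = 0.4978*0.67*0.97 + 0.743878*0.67*0.03 + 0.733834*0.33*0.97 + 0.864255*0.33*0.03 = 0.323520 + 0.014952 + 0.234900 + 0.008556 = 0.581928
Of this, 0.023508 comes from 0.014952 + 0.008556 (the influenza=true cases).
P(influenza | fever, bacterial infection) = 0.023508 / 0.581928 ≈ 0.0404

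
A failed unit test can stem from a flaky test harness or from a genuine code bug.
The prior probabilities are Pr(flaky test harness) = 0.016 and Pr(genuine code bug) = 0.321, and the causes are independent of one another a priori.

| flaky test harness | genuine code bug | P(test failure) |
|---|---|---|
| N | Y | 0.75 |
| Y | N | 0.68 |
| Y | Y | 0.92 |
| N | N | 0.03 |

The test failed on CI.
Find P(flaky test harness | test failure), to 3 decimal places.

P(flaky test harness | test failure) ≈ 0.045

Weight on flaky test harness=true, given the evidence: 0.007388 + 0.004725 = 0.012113
The normalizing constant is 0.03·0.984·0.679 + 0.75·0.984·0.321 + 0.68·0.016·0.679 + 0.92·0.016·0.321 = 0.269055
Posterior = 0.012113 / 0.269055 ≈ 0.045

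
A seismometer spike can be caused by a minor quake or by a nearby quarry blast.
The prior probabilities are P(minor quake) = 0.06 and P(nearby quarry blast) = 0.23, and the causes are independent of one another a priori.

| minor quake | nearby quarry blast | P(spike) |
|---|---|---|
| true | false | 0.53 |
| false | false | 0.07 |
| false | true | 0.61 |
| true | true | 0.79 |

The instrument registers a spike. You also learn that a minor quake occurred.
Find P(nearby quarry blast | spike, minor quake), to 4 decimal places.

P(nearby quarry blast | spike, minor quake) ≈ 0.3081

Enumerate both values of nearby quarry blast and weight by the priors:
  P(spike | minor quake) = 0.53×0.77 + 0.79×0.23
        = 0.408100 + 0.181700 = 0.589800
Keeping only the nearby quarry blast-present terms gives 0.181700, so
  P(nearby quarry blast | spike, minor quake) = 0.181700 / 0.589800 ≈ 0.3081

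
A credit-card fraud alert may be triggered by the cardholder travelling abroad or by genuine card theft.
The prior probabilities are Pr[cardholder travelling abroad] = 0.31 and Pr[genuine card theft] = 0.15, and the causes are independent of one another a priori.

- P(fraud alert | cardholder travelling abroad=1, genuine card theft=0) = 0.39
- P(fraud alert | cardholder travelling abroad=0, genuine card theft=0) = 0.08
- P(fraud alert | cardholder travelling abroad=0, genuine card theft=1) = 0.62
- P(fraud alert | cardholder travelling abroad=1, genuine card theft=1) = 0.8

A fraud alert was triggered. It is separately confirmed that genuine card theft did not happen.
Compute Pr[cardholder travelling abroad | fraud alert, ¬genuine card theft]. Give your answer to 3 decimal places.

Pr[cardholder travelling abroad | fraud alert, ¬genuine card theft] ≈ 0.687

P(fraud alert | ¬genuine card theft) = 0.08*0.69 + 0.39*0.31 = 0.055200 + 0.120900 = 0.176100
Restricting to configurations with cardholder travelling abroad present: 0.39*0.31 = 0.120900.
Hence the posterior is 0.120900/0.176100 ≈ 0.687.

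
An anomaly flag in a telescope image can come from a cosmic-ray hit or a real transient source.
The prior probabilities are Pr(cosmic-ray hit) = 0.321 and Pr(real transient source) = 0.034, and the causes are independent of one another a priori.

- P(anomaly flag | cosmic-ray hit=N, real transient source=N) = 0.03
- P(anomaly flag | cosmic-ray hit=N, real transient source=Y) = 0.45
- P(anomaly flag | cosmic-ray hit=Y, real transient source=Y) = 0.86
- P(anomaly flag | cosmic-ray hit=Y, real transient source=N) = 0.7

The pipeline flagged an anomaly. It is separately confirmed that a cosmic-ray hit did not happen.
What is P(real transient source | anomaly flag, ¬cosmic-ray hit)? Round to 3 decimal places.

P(real transient source | anomaly flag, ¬cosmic-ray hit) ≈ 0.346

By total probability over both values of real transient source:
  P(anomaly flag | ¬cosmic-ray hit) = 0.03·0.966 + 0.45·0.034
        = 0.028980 + 0.015300 = 0.044280
Configurations with real transient source contribute 0.015300, so
  P(real transient source | anomaly flag, ¬cosmic-ray hit) = 0.015300 / 0.044280 ≈ 0.346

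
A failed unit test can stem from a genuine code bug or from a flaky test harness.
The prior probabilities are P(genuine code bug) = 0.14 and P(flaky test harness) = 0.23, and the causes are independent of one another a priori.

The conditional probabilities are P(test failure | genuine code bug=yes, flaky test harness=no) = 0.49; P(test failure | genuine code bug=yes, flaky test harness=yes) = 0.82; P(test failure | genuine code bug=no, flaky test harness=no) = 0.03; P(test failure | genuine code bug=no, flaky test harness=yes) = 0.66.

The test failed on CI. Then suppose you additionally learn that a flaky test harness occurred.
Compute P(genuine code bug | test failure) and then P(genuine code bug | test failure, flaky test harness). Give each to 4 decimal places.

P(genuine code bug | test failure) ≈ 0.3450; P(genuine code bug | test failure, flaky test harness) ≈ 0.1682

P(test failure) = 0.03·0.86·0.77 + 0.66·0.86·0.23 + 0.49·0.14·0.77 + 0.82·0.14·0.23 = 0.019866 + 0.130548 + 0.052822 + 0.026404 = 0.229640
Of this, 0.079226 comes from 0.052822 + 0.026404 (the genuine code bug=true cases).
P(genuine code bug | test failure) = 0.079226 / 0.229640 ≈ 0.3450

With the extra evidence:
Enumerate both values of genuine code bug and weight by the priors:
  P(test failure | flaky test harness) = 0.66·0.86 + 0.82·0.14
        = 0.567600 + 0.114800 = 0.682400
Keeping only the genuine code bug-present terms gives 0.114800, so
  P(genuine code bug | test failure, flaky test harness) = 0.114800 / 0.682400 ≈ 0.1682
The drop from 0.3450 to 0.1682 is the explaining-away (discounting) effect.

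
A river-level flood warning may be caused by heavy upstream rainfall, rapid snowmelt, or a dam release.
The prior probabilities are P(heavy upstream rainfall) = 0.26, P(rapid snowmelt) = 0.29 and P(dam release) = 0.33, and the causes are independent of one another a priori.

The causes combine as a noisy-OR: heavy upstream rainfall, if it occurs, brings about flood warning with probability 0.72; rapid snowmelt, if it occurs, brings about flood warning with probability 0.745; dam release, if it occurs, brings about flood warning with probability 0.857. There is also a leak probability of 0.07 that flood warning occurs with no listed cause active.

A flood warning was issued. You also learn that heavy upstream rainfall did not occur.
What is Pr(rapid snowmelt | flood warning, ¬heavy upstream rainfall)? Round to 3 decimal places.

Pr(rapid snowmelt | flood warning, ¬heavy upstream rainfall) ≈ 0.504

Under noisy-OR, P(flood warning | causes) = 1 − (1−0.07)·∏(1−qᵢ) over the active causes.
P(flood warning | ¬heavy upstream rainfall) = 0.07·0.71·0.67 + 0.86701·0.71·0.33 + 0.76285·0.29·0.67 + 0.966088·0.29·0.33 = 0.033299 + 0.203140 + 0.148222 + 0.092455 = 0.477116
The rapid snowmelt-present share is 0.148222 + 0.092455 = 0.240677.
Hence the posterior is 0.240677/0.477116 ≈ 0.504.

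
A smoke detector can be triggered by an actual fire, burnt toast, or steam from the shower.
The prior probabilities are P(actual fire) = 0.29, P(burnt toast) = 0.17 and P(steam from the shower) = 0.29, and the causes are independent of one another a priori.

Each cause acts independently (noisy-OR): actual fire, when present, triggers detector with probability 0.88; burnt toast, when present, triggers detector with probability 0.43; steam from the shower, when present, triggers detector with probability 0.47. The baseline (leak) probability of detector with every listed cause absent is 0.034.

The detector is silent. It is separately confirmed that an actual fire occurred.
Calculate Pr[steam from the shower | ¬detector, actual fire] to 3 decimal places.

Under noisy-OR, P(detector | causes) = 1 − (1−0.034)·∏(1−qᵢ) over the active causes.
Numerator (weight on configurations with steam from the shower): 0.014788 + 0.001726 = 0.016514
The normalizing constant is 0.11592×0.83×0.71 + 0.061438×0.83×0.29 + 0.066074×0.17×0.71 + 0.035019×0.17×0.29 = 0.092801
P(steam from the shower | ¬detector, actual fire) = 0.016514/0.092801 ≈ 0.178

Pr[steam from the shower | ¬detector, actual fire] ≈ 0.178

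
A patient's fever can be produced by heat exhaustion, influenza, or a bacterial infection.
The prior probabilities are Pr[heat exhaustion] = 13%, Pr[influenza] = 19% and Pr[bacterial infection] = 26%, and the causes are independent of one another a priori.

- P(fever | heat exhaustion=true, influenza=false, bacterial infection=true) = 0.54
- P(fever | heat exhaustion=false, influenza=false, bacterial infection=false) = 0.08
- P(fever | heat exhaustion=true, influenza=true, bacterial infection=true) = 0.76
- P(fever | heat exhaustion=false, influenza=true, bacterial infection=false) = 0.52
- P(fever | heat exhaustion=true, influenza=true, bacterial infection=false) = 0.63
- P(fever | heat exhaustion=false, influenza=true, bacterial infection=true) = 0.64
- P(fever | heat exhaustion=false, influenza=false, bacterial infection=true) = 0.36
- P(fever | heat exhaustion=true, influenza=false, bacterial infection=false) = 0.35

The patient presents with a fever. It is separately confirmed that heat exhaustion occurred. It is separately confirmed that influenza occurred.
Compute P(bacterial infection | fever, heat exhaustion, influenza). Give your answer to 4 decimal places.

Weight on bacterial infection=true, given the evidence: 0.76*0.26 = 0.197600
Denominator P(fever | heat exhaustion, influenza): 0.63*0.74 + 0.76*0.26 = 0.663800
Posterior = 0.197600 / 0.663800 ≈ 0.2977

P(bacterial infection | fever, heat exhaustion, influenza) ≈ 0.2977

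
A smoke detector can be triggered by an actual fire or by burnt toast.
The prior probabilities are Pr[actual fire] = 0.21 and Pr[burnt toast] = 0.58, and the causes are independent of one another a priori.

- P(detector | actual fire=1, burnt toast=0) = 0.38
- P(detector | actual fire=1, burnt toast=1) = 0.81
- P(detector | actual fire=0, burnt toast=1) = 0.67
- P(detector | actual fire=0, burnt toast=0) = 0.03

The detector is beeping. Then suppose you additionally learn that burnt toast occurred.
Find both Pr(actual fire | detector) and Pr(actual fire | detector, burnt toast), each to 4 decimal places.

Pr(actual fire | detector) ≈ 0.2943; Pr(actual fire | detector, burnt toast) ≈ 0.2432

P(detector) = 0.03·0.79·0.42 + 0.67·0.79·0.58 + 0.38·0.21·0.42 + 0.81·0.21·0.58 = 0.009954 + 0.306994 + 0.033516 + 0.098658 = 0.449122
Restricting to configurations with actual fire present: 0.033516 + 0.098658 = 0.132174.
P(actual fire | detector) = 0.132174 / 0.449122 ≈ 0.2943

Now also conditioning on burnt toast=true:
For the numerator, keep only actual fire=true terms: 0.81·0.21 = 0.170100
Denominator P(detector | burnt toast): 0.67·0.79 + 0.81·0.21 = 0.699400
P(actual fire | detector, burnt toast) = 0.170100/0.699400 ≈ 0.2432
This is intercausal reasoning (explaining away): once burnt toast accounts for the detector, actual fire becomes less likely.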